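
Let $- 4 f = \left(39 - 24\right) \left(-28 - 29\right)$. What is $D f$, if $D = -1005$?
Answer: $- \frac{859275}{4} \approx -2.1482 \cdot 10^{5}$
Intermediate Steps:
$f = \frac{855}{4}$ ($f = - \frac{\left(39 - 24\right) \left(-28 - 29\right)}{4} = - \frac{15 \left(-57\right)}{4} = \left(- \frac{1}{4}\right) \left(-855\right) = \frac{855}{4} \approx 213.75$)
$D f = \left(-1005\right) \frac{855}{4} = - \frac{859275}{4}$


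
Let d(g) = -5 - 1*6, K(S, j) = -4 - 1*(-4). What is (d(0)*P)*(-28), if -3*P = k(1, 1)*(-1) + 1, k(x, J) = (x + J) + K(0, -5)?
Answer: 308/3 ≈ 102.67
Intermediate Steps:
K(S, j) = 0 (K(S, j) = -4 + 4 = 0)
d(g) = -11 (d(g) = -5 - 6 = -11)
k(x, J) = J + x (k(x, J) = (x + J) + 0 = (J + x) + 0 = J + x)
P = 1/3 (P = -((1 + 1)*(-1) + 1)/3 = -(2*(-1) + 1)/3 = -(-2 + 1)/3 = -1/3*(-1) = 1/3 ≈ 0.33333)
(d(0)*P)*(-28) = -11*1/3*(-28) = -11/3*(-28) = 308/3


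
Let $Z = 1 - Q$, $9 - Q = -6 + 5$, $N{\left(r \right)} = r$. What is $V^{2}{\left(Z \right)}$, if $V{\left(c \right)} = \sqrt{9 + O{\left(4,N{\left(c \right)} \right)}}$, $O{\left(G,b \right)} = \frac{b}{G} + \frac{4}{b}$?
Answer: $\frac{227}{36} \approx 6.3056$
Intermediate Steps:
$Q = 10$ ($Q = 9 - \left(-6 + 5\right) = 9 - -1 = 9 + 1 = 10$)
$Z = -9$ ($Z = 1 - 10 = -9$)
$O{\left(G,b \right)} = \frac{4}{b} + \frac{b}{G}$
$V{\left(c \right)} = \sqrt{9 + \frac{4}{c} + \frac{c}{4}}$ ($V{\left(c \right)} = \sqrt{9 + \left(\frac{4}{c} + \frac{c}{4}\right)} = \sqrt{9 + \frac{4}{c} + \frac{c}{4}}$)
$V^{2}{\left(Z \right)} = \left(\frac{\sqrt{36 - 9 + \frac{16}{-9}}}{2}\right)^{2} = \left(\frac{\sqrt{36 - 9 + 16 \left(- \frac{1}{9}\right)}}{2}\right)^{2} = \left(\frac{\sqrt{36 - 9 - \frac{16}{9}}}{2}\right)^{2} = \left(\frac{\sqrt{\frac{227}{9}}}{2}\right)^{2} = \left(\frac{\frac{1}{3} \sqrt{227}}{2}\right)^{2} = \left(\frac{\sqrt{227}}{6}\right)^{2} = \frac{227}{36}$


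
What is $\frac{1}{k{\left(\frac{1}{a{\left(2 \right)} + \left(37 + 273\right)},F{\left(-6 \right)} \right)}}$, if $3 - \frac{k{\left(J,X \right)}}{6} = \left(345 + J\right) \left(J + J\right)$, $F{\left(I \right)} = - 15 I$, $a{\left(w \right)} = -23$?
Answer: $\frac{82369}{294450} \approx 0.27974$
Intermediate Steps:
$k{\left(J,X \right)} = 18 - 12 J \left(345 + J\right)$ ($k{\left(J,X \right)} = 18 - 6 \left(345 + J\right) \left(J + J\right) = 18 - 6 \left(345 + J\right) 2 J = 18 - 6 \cdot 2 J \left(345 + J\right) = 18 - 12 J \left(345 + J\right)$)
$\frac{1}{k{\left(\frac{1}{a{\left(2 \right)} + \left(37 + 273\right)},F{\left(-6 \right)} \right)}} = \frac{1}{18 - \frac{4140}{-23 + \left(37 + 273\right)} - 12 \left(\frac{1}{-23 + \left(37 + 273\right)}\right)^{2}} = \frac{1}{18 - \frac{4140}{-23 + 310} - 12 \left(\frac{1}{-23 + 310}\right)^{2}} = \frac{1}{18 - \frac{4140}{287} - 12 \left(\frac{1}{287}\right)^{2}} = \frac{1}{18 - \frac{4140}{287} - \frac{12}{82369}} = \frac{1}{\frac{294450}{82369}} = \frac{82369}{294450}$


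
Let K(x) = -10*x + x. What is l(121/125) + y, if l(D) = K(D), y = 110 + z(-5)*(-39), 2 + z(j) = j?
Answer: 46786/125 ≈ 374.29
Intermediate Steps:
z(j) = -2 + j
K(x) = -9*x
y = 383 (y = 110 + (-2 - 5)*(-39) = 110 - 7*(-39) = 110 + 273 = 383)
l(D) = -9*D
l(121/125) + y = -1089/125 + 383 = 46786/125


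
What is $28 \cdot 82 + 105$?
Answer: $2401$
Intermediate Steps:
$28 \cdot 82 + 105 = 2296 + 105 = 2401$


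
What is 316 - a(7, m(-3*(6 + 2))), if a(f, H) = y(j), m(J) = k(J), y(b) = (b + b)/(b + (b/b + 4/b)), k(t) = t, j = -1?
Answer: 631/2 ≈ 315.50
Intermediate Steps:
y(b) = 2*b/(1 + b + 4/b) (y(b) = (2*b)/(b + (1 + 4/b)) = (2*b)/(1 + b + 4/b) = 2*b/(1 + b + 4/b))
m(J) = J
a(f, H) = ½ (a(f, H) = 2*(-1)²/(4 - 1 + (-1)²) = 2*1/(4 - 1 + 1) = 2*1/4 = 2*1*(¼) = ½)
316 - a(7, m(-3*(6 + 2))) = 316 - 1*½ = 316 - ½ = 631/2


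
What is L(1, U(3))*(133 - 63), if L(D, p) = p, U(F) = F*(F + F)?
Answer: 1260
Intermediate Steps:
U(F) = 2*F**2 (U(F) = F*(2*F) = 2*F**2)
L(1, U(3))*(133 - 63) = (2*3**2)*(133 - 63) = (2*9)*70 = 18*70 = 1260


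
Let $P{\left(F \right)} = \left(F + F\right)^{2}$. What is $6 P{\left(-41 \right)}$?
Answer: $40344$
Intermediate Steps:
$P{\left(F \right)} = 4 F^{2}$ ($P{\left(F \right)} = \left(2 F\right)^{2} = 4 F^{2}$)
$6 P{\left(-41 \right)} = 6 \cdot 4 \left(-41\right)^{2} = 6 \cdot 4 \cdot 1681 = 6 \cdot 6724 = 40344$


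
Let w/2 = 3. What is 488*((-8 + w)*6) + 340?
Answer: -5516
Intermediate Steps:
w = 6 (w = 2*3 = 6)
488*((-8 + w)*6) + 340 = 488*((-8 + 6)*6) + 340 = 488*(-2*6) + 340 = 488*(-12) + 340 = -5856 + 340 = -5516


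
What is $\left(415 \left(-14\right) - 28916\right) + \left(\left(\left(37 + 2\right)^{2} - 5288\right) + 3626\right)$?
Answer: $-34867$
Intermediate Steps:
$\left(415 \left(-14\right) - 28916\right) + \left(\left(\left(37 + 2\right)^{2} - 5288\right) + 3626\right) = \left(-5810 - 28916\right) + \left(\left(39^{2} - 5288\right) + 3626\right) = -34726 + \left(\left(1521 - 5288\right) + 3626\right) = -34726 + \left(-3767 + 3626\right) = -34726 - 141 = -34867$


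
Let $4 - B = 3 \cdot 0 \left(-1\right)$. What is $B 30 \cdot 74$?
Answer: $8880$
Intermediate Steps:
$B = 4$ ($B = 4 - 3 \cdot 0 \left(-1\right) = 4 - 0 \left(-1\right) = 4 - 0 = 4 + 0 = 4$)
$B 30 \cdot 74 = 4 \cdot 30 \cdot 74 = 120 \cdot 74 = 8880$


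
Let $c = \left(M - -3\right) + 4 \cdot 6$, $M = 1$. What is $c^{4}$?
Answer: $614656$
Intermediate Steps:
$c = 28$ ($c = \left(1 - -3\right) + 4 \cdot 6 = \left(1 + 3\right) + 24 = 4 + 24 = 28$)
$c^{4} = 28^{4} = 614656$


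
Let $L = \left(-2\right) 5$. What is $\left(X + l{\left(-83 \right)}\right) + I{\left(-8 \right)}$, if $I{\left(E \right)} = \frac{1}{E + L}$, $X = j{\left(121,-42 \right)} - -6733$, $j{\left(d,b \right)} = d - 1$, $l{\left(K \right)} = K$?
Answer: $\frac{121859}{18} \approx 6769.9$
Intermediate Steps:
$j{\left(d,b \right)} = -1 + d$ ($j{\left(d,b \right)} = d - 1 = -1 + d$)
$L = -10$
$X = 6853$ ($X = \left(-1 + 121\right) - -6733 = 120 + 6733 = 6853$)
$I{\left(E \right)} = \frac{1}{-10 + E}$ ($I{\left(E \right)} = \frac{1}{E - 10} = \frac{1}{-10 + E}$)
$\left(X + l{\left(-83 \right)}\right) + I{\left(-8 \right)} = \left(6853 - 83\right) + \frac{1}{-10 - 8} = 6770 + \frac{1}{-18} = 6770 - \frac{1}{18} = \frac{121859}{18}$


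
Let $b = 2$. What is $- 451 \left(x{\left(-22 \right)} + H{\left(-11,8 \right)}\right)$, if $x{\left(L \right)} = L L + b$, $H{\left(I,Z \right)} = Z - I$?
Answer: $-227755$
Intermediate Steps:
$x{\left(L \right)} = 2 + L^{2}$ ($x{\left(L \right)} = L L + 2 = L^{2} + 2 = 2 + L^{2}$)
$- 451 \left(x{\left(-22 \right)} + H{\left(-11,8 \right)}\right) = - 451 \left(\left(2 + \left(-22\right)^{2}\right) + \left(8 - -11\right)\right) = - 451 \left(\left(2 + 484\right) + \left(8 + 11\right)\right) = - 451 \left(486 + 19\right) = \left(-451\right) 505 = -227755$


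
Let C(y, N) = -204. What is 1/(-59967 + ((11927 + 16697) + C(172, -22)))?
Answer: -1/31547 ≈ -3.1699e-5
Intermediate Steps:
1/(-59967 + ((11927 + 16697) + C(172, -22))) = 1/(-59967 + ((11927 + 16697) - 204)) = 1/(-59967 + (28624 - 204)) = 1/(-59967 + 28420) = 1/(-31547) = -1/31547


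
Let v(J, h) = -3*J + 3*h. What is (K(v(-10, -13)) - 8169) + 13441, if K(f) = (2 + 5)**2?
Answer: 5321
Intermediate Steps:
K(f) = 49 (K(f) = 7**2 = 49)
(K(v(-10, -13)) - 8169) + 13441 = (49 - 8169) + 13441 = -8120 + 13441 = 5321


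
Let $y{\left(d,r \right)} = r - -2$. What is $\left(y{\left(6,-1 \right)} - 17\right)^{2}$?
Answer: $256$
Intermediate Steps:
$y{\left(d,r \right)} = 2 + r$ ($y{\left(d,r \right)} = r + 2 = 2 + r$)
$\left(y{\left(6,-1 \right)} - 17\right)^{2} = \left(\left(2 - 1\right) - 17\right)^{2} = \left(1 - 17\right)^{2} = \left(-16\right)^{2} = 256$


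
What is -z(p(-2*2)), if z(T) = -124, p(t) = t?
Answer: 124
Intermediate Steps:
-z(p(-2*2)) = -1*(-124) = 124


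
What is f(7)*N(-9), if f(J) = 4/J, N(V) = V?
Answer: -36/7 ≈ -5.1429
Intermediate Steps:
f(7)*N(-9) = (4/7)*(-9) = -36/7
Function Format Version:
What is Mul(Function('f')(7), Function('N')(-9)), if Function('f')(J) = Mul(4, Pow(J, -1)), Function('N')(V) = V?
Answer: Rational(-36, 7) ≈ -5.1429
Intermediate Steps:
Mul(Function('f')(7), Function('N')(-9)) = Mul(Mul(4, Pow(7, -1)), -9) = Mul(Mul(4, Rational(1, 7)), -9) = Mul(Rational(4, 7), -9) = Rational(-36, 7)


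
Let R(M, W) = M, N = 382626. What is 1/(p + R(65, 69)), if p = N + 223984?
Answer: 1/606675 ≈ 1.6483e-6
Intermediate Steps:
p = 606610 (p = 382626 + 223984 = 606610)
1/(p + R(65, 69)) = 1/(606610 + 65) = 1/606675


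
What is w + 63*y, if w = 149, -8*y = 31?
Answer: -761/8 ≈ -95.125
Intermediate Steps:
y = -31/8 (y = -⅛*31 = -31/8 ≈ -3.8750)
w + 63*y = 149 + 63*(-31/8) = 149 - 1953/8 = -761/8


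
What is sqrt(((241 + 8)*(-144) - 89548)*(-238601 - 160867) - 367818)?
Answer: sqrt(50094517254) ≈ 2.2382e+5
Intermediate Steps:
sqrt(((241 + 8)*(-144) - 89548)*(-238601 - 160867) - 367818) = sqrt((249*(-144) - 89548)*(-399468) - 367818) = sqrt((-35856 - 89548)*(-399468) - 367818) = sqrt(-125404*(-399468) - 367818) = sqrt(50094885072 - 367818) = sqrt(50094517254)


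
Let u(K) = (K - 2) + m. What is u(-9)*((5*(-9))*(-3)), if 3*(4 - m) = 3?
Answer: -1080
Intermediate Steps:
m = 3 (m = 4 - 1/3*3 = 4 - 1 = 3)
u(K) = 1 + K (u(K) = (K - 2) + 3 = (-2 + K) + 3 = 1 + K)
u(-9)*((5*(-9))*(-3)) = (1 - 9)*((5*(-9))*(-3)) = -(-360)*(-3) = -8*135 = -1080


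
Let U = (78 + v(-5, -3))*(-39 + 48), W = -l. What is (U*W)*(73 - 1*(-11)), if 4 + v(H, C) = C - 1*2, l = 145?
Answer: -7563780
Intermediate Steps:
v(H, C) = -6 + C (v(H, C) = -4 + (C - 1*2) = -4 + (C - 2) = -4 + (-2 + C) = -6 + C)
W = -145 (W = -1*145 = -145)
U = 621 (U = (78 + (-6 - 3))*(-39 + 48) = (78 - 9)*9 = 69*9 = 621)
(U*W)*(73 - 1*(-11)) = (621*(-145))*(73 - 1*(-11)) = -90045*(73 + 11) = -90045*84 = -7563780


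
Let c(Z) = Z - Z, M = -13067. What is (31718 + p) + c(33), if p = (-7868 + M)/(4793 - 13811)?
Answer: 286053859/9018 ≈ 31720.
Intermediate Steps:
p = 20935/9018 (p = (-7868 - 13067)/(4793 - 13811) = -20935/(-9018) = -20935*(-1/9018) = 20935/9018 ≈ 2.3215)
c(Z) = 0
(31718 + p) + c(33) = (31718 + 20935/9018) + 0 = 286053859/9018 + 0 = 286053859/9018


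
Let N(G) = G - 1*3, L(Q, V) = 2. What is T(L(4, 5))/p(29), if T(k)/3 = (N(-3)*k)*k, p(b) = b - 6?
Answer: -72/23 ≈ -3.1304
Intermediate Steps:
N(G) = -3 + G (N(G) = G - 3 = -3 + G)
p(b) = -6 + b
T(k) = -18*k² (T(k) = 3*(((-3 - 3)*k)*k) = 3*((-6*k)*k) = 3*(-6*k²) = -18*k²)
T(L(4, 5))/p(29) = (-18*2²)/(-6 + 29) = -18*4/23 = -72*1/23 = -72/23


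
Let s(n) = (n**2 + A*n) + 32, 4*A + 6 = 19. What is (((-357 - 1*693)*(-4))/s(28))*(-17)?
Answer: -71400/907 ≈ -78.721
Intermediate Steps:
A = 13/4 (A = -3/2 + (1/4)*19 = -3/2 + 19/4 = 13/4 ≈ 3.2500)
s(n) = 32 + n**2 + 13*n/4 (s(n) = (n**2 + 13*n/4) + 32 = 32 + n**2 + 13*n/4)
(((-357 - 1*693)*(-4))/s(28))*(-17) = (((-357 - 1*693)*(-4))/(32 + 28**2 + (13/4)*28))*(-17) = (((-357 - 693)*(-4))/(32 + 784 + 91))*(-17) = (-1050*(-4)/907)*(-17) = (4200*(1/907))*(-17) = (4200/907)*(-17) = -71400/907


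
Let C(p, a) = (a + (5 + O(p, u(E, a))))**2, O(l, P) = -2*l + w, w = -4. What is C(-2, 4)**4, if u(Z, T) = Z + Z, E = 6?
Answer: 43046721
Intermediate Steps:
u(Z, T) = 2*Z
O(l, P) = -4 - 2*l (O(l, P) = -2*l - 4 = -4 - 2*l)
C(p, a) = (1 + a - 2*p)**2 (C(p, a) = (a + (5 + (-4 - 2*p)))**2 = (a + (1 - 2*p))**2 = (1 + a - 2*p)**2)
C(-2, 4)**4 = ((1 + 4 - 2*(-2))**2)**4 = ((1 + 4 + 4)**2)**4 = (9**2)**4 = 81**4 = 43046721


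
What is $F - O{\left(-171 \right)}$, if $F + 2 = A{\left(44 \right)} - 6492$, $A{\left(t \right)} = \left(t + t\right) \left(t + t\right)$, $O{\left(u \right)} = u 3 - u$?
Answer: $1592$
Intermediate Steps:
$O{\left(u \right)} = 2 u$ ($O{\left(u \right)} = 3 u - u = 2 u$)
$A{\left(t \right)} = 4 t^{2}$ ($A{\left(t \right)} = 2 t 2 t = 4 t^{2}$)
$F = 1250$ ($F = -2 + \left(4 \cdot 44^{2} - 6492\right) = -2 + \left(4 \cdot 1936 - 6492\right) = -2 + \left(7744 - 6492\right) = -2 + 1252 = 1250$)
$F - O{\left(-171 \right)} = 1250 - 2 \left(-171\right) = 1250 - -342 = 1250 + 342 = 1592$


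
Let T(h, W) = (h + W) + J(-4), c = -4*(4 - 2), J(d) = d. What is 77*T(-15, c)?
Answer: -2079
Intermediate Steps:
c = -8 (c = -4*2 = -8)
T(h, W) = -4 + W + h (T(h, W) = (h + W) - 4 = (W + h) - 4 = -4 + W + h)
77*T(-15, c) = 77*(-4 - 8 - 15) = 77*(-27) = -2079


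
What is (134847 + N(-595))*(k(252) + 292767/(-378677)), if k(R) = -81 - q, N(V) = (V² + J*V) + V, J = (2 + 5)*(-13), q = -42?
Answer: -8169509953740/378677 ≈ -2.1574e+7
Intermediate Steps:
J = -91 (J = 7*(-13) = -91)
N(V) = V² - 90*V (N(V) = (V² - 91*V) + V = V² - 90*V)
k(R) = -39 (k(R) = -81 - 1*(-42) = -81 + 42 = -39)
(134847 + N(-595))*(k(252) + 292767/(-378677)) = (134847 - 595*(-90 - 595))*(-39 + 292767/(-378677)) = (134847 - 595*(-685))*(-39 + 292767*(-1/378677)) = (134847 + 407575)*(-39 - 292767/378677) = 542422*(-15061170/378677) = -8169509953740/378677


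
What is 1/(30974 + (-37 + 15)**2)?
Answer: 1/31458 ≈ 3.1788e-5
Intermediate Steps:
1/(30974 + (-37 + 15)**2) = 1/(30974 + (-22)**2) = 1/(30974 + 484) = 1/31458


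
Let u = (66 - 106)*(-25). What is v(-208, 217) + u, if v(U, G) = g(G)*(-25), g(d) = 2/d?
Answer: 216950/217 ≈ 999.77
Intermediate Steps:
v(U, G) = -50/G (v(U, G) = (2/G)*(-25) = -50/G)
u = 1000 (u = -40*(-25) = 1000)
v(-208, 217) + u = -50/217 + 1000 = 216950/217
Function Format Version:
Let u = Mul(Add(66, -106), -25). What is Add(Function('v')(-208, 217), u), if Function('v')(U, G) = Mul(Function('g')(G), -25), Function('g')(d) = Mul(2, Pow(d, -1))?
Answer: Rational(216950, 217) ≈ 999.77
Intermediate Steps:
Function('v')(U, G) = Mul(-50, Pow(G, -1)) (Function('v')(U, G) = Mul(Mul(2, Pow(G, -1)), -25) = Mul(-50, Pow(G, -1)))
u = 1000 (u = Mul(-40, -25) = 1000)
Add(Function('v')(-208, 217), u) = Add(Mul(-50, Pow(217, -1)), 1000) = Add(Mul(-50, Rational(1, 217)), 1000) = Add(Rational(-50, 217), 1000) = Rational(216950, 217)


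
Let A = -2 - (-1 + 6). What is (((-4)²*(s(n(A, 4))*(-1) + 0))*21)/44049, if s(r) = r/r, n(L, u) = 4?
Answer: -112/14683 ≈ -0.0076279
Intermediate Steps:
A = -7 (A = -2 - 1*5 = -2 - 5 = -7)
s(r) = 1
(((-4)²*(s(n(A, 4))*(-1) + 0))*21)/44049 = (((-4)²*(1*(-1) + 0))*21)/44049 = ((16*(-1 + 0))*21)*(1/44049) = ((16*(-1))*21)*(1/44049) = -16*21*(1/44049) = -336*1/44049 = -112/14683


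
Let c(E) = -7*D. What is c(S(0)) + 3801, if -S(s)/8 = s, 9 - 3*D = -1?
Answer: 11333/3 ≈ 3777.7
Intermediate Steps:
D = 10/3 (D = 3 - ⅓*(-1) = 3 + ⅓ = 10/3 ≈ 3.3333)
S(s) = -8*s
c(E) = -70/3 (c(E) = -7*10/3 = -70/3)
c(S(0)) + 3801 = -70/3 + 3801 = 11333/3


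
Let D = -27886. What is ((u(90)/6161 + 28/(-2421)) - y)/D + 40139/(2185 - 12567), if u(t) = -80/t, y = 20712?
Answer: -2248017138027775/719717388467502 ≈ -3.1235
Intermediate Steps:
((u(90)/6161 + 28/(-2421)) - y)/D + 40139/(2185 - 12567) = ((-80/90/6161 + 28/(-2421)) - 1*20712)/(-27886) + 40139/(2185 - 12567) = ((-80*1/90*(1/6161) + 28*(-1/2421)) - 20712)*(-1/27886) + 40139/(-10382) = ((-8/9*1/6161 - 28/2421) - 20712)*(-1/27886) + 40139*(-1/10382) = ((-8/55449 - 28/2421) - 20712)*(-1/27886) - 40139/10382 = (-58220/4971927 - 20712)*(-1/27886) - 40139/10382 = -102978610244/4971927*(-1/27886) - 40139/10382 = 51489305122/69323578161 - 40139/10382 = -2248017138027775/719717388467502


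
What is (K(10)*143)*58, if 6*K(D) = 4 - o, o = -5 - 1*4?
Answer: 53911/3 ≈ 17970.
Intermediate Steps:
o = -9 (o = -5 - 4 = -9)
K(D) = 13/6 (K(D) = (4 - 1*(-9))/6 = (4 + 9)/6 = (⅙)*13 = 13/6)
(K(10)*143)*58 = ((13/6)*143)*58 = (1859/6)*58 = 53911/3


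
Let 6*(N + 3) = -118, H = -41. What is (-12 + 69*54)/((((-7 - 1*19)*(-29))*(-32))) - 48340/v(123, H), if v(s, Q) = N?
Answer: 437348751/205088 ≈ 2132.5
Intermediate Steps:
N = -68/3 (N = -3 + (⅙)*(-118) = -3 - 59/3 = -68/3 ≈ -22.667)
v(s, Q) = -68/3
(-12 + 69*54)/((((-7 - 1*19)*(-29))*(-32))) - 48340/v(123, H) = (-12 + 69*54)/((((-7 - 1*19)*(-29))*(-32))) - 48340/(-68/3) = (-12 + 3726)/((((-7 - 19)*(-29))*(-32))) - 48340*(-3/68) = 3714/((-26*(-29)*(-32))) + 36255/17 = 3714/((754*(-32))) + 36255/17 = 3714/(-24128) + 36255/17 = 3714*(-1/24128) + 36255/17 = -1857/12064 + 36255/17 = 437348751/205088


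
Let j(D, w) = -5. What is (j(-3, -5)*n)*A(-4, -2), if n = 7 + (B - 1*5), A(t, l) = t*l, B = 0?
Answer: -80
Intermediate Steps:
A(t, l) = l*t
n = 2 (n = 7 + (0 - 1*5) = 7 + (0 - 5) = 7 - 5 = 2)
(j(-3, -5)*n)*A(-4, -2) = (-5*2)*(-2*(-4)) = -10*8 = -80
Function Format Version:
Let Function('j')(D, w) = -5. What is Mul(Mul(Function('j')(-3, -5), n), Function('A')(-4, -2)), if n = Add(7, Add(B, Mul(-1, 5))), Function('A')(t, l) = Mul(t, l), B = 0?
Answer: -80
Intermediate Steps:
Function('A')(t, l) = Mul(l, t)
n = 2 (n = Add(7, Add(0, Mul(-1, 5))) = Add(7, Add(0, -5)) = Add(7, -5) = 2)
Mul(Mul(Function('j')(-3, -5), n), Function('A')(-4, -2)) = Mul(Mul(-5, 2), Mul(-2, -4)) = Mul(-10, 8) = -80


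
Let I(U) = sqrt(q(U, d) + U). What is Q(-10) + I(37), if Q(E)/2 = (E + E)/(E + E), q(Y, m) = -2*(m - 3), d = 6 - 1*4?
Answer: 2 + sqrt(39) ≈ 8.2450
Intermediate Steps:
d = 2 (d = 6 - 4 = 2)
q(Y, m) = 6 - 2*m (q(Y, m) = -2*(-3 + m) = 6 - 2*m)
Q(E) = 2 (Q(E) = 2*((E + E)/(E + E)) = 2*((2*E)/((2*E))) = 2*((1/(2*E))*(2*E)) = 2*1 = 2)
I(U) = sqrt(2 + U) (I(U) = sqrt((6 - 2*2) + U) = sqrt((6 - 4) + U) = sqrt(2 + U))
Q(-10) + I(37) = 2 + sqrt(2 + 37) = 2 + sqrt(39)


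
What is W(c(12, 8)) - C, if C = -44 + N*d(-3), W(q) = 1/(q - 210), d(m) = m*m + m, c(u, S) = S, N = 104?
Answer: -117161/202 ≈ -580.00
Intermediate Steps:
d(m) = m + m**2 (d(m) = m**2 + m = m + m**2)
W(q) = 1/(-210 + q)
C = 580 (C = -44 + 104*(-3*(1 - 3)) = -44 + 104*(-3*(-2)) = -44 + 104*6 = -44 + 624 = 580)
W(c(12, 8)) - C = 1/(-210 + 8) - 1*580 = 1/(-202) - 580 = -1/202 - 580 = -117161/202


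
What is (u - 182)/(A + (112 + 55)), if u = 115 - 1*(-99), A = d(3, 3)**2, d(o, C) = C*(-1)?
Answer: 2/11 ≈ 0.18182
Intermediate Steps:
d(o, C) = -C
A = 9 (A = (-1*3)**2 = (-3)**2 = 9)
u = 214 (u = 115 + 99 = 214)
(u - 182)/(A + (112 + 55)) = (214 - 182)/(9 + (112 + 55)) = 32/(9 + 167) = 32/176 = 32*(1/176) = 2/11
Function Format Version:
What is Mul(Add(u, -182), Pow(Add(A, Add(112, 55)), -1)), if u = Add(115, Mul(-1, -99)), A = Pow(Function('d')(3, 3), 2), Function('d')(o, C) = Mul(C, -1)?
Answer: Rational(2, 11) ≈ 0.18182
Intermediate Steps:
Function('d')(o, C) = Mul(-1, C)
A = 9 (A = Pow(Mul(-1, 3), 2) = Pow(-3, 2) = 9)
u = 214 (u = Add(115, 99) = 214)
Mul(Add(u, -182), Pow(Add(A, Add(112, 55)), -1)) = Mul(Add(214, -182), Pow(Add(9, Add(112, 55)), -1)) = Mul(32, Pow(Add(9, 167), -1)) = Mul(32, Pow(176, -1)) = Mul(32, Rational(1, 176)) = Rational(2, 11)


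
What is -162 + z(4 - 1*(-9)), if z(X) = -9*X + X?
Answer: -266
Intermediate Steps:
z(X) = -8*X
-162 + z(4 - 1*(-9)) = -162 - 8*(4 - 1*(-9)) = -162 - 8*(4 + 9) = -162 - 8*13 = -162 - 104 = -266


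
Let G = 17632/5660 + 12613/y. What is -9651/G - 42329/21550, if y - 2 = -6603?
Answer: -1943086831640227/242433470150 ≈ -8014.9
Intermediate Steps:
y = -6601 (y = 2 - 6603 = -6601)
G = 11249813/9340415 (G = 17632/5660 + 12613/(-6601) = 17632*(1/5660) + 12613*(-1/6601) = 4408/1415 - 12613/6601 = 11249813/9340415 ≈ 1.2044)
-9651/G - 42329/21550 = -9651/11249813/9340415 - 42329/21550 = -9651*9340415/11249813 - 42329*1/21550 = -90144345165/11249813 - 42329/21550 = -1943086831640227/242433470150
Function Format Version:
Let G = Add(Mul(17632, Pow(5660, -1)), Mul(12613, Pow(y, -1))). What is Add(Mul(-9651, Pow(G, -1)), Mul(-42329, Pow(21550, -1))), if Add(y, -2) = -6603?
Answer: Rational(-1943086831640227, 242433470150) ≈ -8014.9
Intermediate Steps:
y = -6601 (y = Add(2, -6603) = -6601)
G = Rational(11249813, 9340415) (G = Add(Mul(17632, Pow(5660, -1)), Mul(12613, Pow(-6601, -1))) = Add(Mul(17632, Rational(1, 5660)), Mul(12613, Rational(-1, 6601))) = Add(Rational(4408, 1415), Rational(-12613, 6601)) = Rational(11249813, 9340415) ≈ 1.2044)
Add(Mul(-9651, Pow(G, -1)), Mul(-42329, Pow(21550, -1))) = Add(Mul(-9651, Pow(Rational(11249813, 9340415), -1)), Mul(-42329, Pow(21550, -1))) = Add(Mul(-9651, Rational(9340415, 11249813)), Mul(-42329, Rational(1, 21550))) = Add(Rational(-90144345165, 11249813), Rational(-42329, 21550)) = Rational(-1943086831640227, 242433470150)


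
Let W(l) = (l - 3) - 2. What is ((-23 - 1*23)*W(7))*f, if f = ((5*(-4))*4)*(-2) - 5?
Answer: -14260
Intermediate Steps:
W(l) = -5 + l (W(l) = (-3 + l) - 2 = -5 + l)
f = 155 (f = -20*4*(-2) - 5 = -80*(-2) - 5 = 160 - 5 = 155)
((-23 - 1*23)*W(7))*f = ((-23 - 1*23)*(-5 + 7))*155 = ((-23 - 23)*2)*155 = -46*2*155 = -92*155 = -14260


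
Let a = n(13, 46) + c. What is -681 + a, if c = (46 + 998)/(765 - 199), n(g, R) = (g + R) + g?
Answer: -171825/283 ≈ -607.16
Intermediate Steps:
n(g, R) = R + 2*g (n(g, R) = (R + g) + g = R + 2*g)
c = 522/283 (c = 1044/566 = 1044*(1/566) = 522/283 ≈ 1.8445)
a = 20898/283 (a = (46 + 2*13) + 522/283 = (46 + 26) + 522/283 = 72 + 522/283 = 20898/283 ≈ 73.844)
-681 + a = -681 + 20898/283 = -171825/283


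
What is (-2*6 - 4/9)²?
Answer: 12544/81 ≈ 154.86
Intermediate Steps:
(-2*6 - 4/9)² = (-12 - 4*⅑)² = (-12 - 4/9)² = (-112/9)² = 12544/81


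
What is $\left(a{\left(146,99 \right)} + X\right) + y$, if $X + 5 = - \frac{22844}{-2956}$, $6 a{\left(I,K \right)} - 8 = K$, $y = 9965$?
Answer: $\frac{44275979}{4434} \approx 9985.6$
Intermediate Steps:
$a{\left(I,K \right)} = \frac{4}{3} + \frac{K}{6}$
$X = \frac{2016}{739}$ ($X = -5 - \frac{22844}{-2956} = -5 - - \frac{5711}{739} = -5 + \frac{5711}{739} = \frac{2016}{739} \approx 2.728$)
$\left(a{\left(146,99 \right)} + X\right) + y = \left(\left(\frac{4}{3} + \frac{1}{6} \cdot 99\right) + \frac{2016}{739}\right) + 9965 = \left(\left(\frac{4}{3} + \frac{33}{2}\right) + \frac{2016}{739}\right) + 9965 = \left(\frac{107}{6} + \frac{2016}{739}\right) + 9965 = \frac{91169}{4434} + 9965 = \frac{44275979}{4434}$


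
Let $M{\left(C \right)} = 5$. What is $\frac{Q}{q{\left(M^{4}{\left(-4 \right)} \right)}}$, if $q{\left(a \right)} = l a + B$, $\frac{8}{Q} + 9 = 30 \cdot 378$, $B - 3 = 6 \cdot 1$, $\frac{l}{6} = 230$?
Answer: $\frac{8}{9773089479} \approx 8.1857 \cdot 10^{-10}$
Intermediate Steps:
$l = 1380$ ($l = 6 \cdot 230 = 1380$)
$B = 9$ ($B = 3 + 6 \cdot 1 = 3 + 6 = 9$)
$Q = \frac{8}{11331}$ ($Q = \frac{8}{-9 + 30 \cdot 378} = \frac{8}{-9 + 11340} = \frac{8}{11331} \approx 0.00070603$)
$q{\left(a \right)} = 9 + 1380 a$ ($q{\left(a \right)} = 1380 a + 9 = 9 + 1380 a$)
$\frac{Q}{q{\left(M^{4}{\left(-4 \right)} \right)}} = \frac{8}{11331 \left(9 + 1380 \cdot 5^{4}\right)} = \frac{8}{11331 \left(9 + 1380 \cdot 625\right)} = \frac{8}{11331 \left(9 + 862500\right)} = \frac{8}{11331 \cdot 862509} = \frac{8}{11331} \cdot \frac{1}{862509} = \frac{8}{9773089479}$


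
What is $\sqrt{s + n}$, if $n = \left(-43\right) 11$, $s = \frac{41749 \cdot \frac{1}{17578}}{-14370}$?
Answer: $\frac{i \sqrt{7544904685246897485}}{126297930} \approx 21.749 i$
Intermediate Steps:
$s = - \frac{41749}{252595860}$ ($s = 41749 \cdot \frac{1}{17578} \left(- \frac{1}{14370}\right) = \frac{41749}{17578} \left(- \frac{1}{14370}\right) = - \frac{41749}{252595860} \approx -0.00016528$)
$n = -473$
$\sqrt{s + n} = \sqrt{- \frac{41749}{252595860} - 473} = \sqrt{- \frac{119477883529}{252595860}} = \frac{i \sqrt{7544904685246897485}}{126297930}$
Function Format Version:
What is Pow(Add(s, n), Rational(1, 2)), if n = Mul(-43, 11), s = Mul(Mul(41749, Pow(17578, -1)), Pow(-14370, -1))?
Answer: Mul(Rational(1, 126297930), I, Pow(7544904685246897485, Rational(1, 2))) ≈ Mul(21.749, I)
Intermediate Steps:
s = Rational(-41749, 252595860) (s = Mul(Mul(41749, Rational(1, 17578)), Rational(-1, 14370)) = Mul(Rational(41749, 17578), Rational(-1, 14370)) = Rational(-41749, 252595860) ≈ -0.00016528)
n = -473
Pow(Add(s, n), Rational(1, 2)) = Pow(Add(Rational(-41749, 252595860), -473), Rational(1, 2)) = Pow(Rational(-119477883529, 252595860), Rational(1, 2)) = Mul(Rational(1, 126297930), I, Pow(7544904685246897485, Rational(1, 2)))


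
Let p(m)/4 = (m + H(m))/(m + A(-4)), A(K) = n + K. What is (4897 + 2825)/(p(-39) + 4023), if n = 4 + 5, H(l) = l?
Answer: 43758/22849 ≈ 1.9151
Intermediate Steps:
n = 9
A(K) = 9 + K
p(m) = 8*m/(5 + m) (p(m) = 4*((m + m)/(m + (9 - 4))) = 4*((2*m)/(m + 5)) = 4*((2*m)/(5 + m)) = 4*(2*m/(5 + m)) = 8*m/(5 + m))
(4897 + 2825)/(p(-39) + 4023) = (4897 + 2825)/(8*(-39)/(5 - 39) + 4023) = 7722/(8*(-39)/(-34) + 4023) = 7722/(8*(-39)*(-1/34) + 4023) = 7722/(156/17 + 4023) = 7722/(68547/17) = 7722*(17/68547) = 43758/22849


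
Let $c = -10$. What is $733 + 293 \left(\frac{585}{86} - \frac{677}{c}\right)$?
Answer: $\frac{4850869}{215} \approx 22562.0$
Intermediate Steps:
$733 + 293 \left(\frac{585}{86} - \frac{677}{c}\right) = 733 + 293 \left(\frac{585}{86} - \frac{677}{-10}\right) = 733 + 293 \left(585 \cdot \frac{1}{86} - - \frac{677}{10}\right) = 733 + 293 \left(\frac{585}{86} + \frac{677}{10}\right) = 733 + 293 \cdot \frac{16018}{215} = 733 + \frac{4693274}{215} = \frac{4850869}{215}$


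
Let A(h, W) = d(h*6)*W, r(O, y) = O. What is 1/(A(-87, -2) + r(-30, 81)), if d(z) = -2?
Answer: -1/26 ≈ -0.038462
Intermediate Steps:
A(h, W) = -2*W
1/(A(-87, -2) + r(-30, 81)) = 1/(-2*(-2) - 30) = 1/(4 - 30) = 1/(-26) = -1/26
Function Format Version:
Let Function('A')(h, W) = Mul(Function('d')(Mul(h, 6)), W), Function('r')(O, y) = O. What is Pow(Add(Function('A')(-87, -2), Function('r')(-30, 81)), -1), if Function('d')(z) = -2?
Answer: Rational(-1, 26) ≈ -0.038462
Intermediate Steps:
Function('A')(h, W) = Mul(-2, W)
Pow(Add(Function('A')(-87, -2), Function('r')(-30, 81)), -1) = Pow(Add(Mul(-2, -2), -30), -1) = Pow(Add(4, -30), -1) = Pow(-26, -1) = Rational(-1, 26)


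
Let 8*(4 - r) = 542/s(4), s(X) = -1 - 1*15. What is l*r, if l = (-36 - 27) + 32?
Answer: -16337/64 ≈ -255.27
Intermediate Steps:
s(X) = -16 (s(X) = -1 - 15 = -16)
l = -31 (l = -63 + 32 = -31)
r = 527/64 (r = 4 - 271/(4*(-16)) = 4 - 271*(-1)/(4*16) = 4 - 1/8*(-271/8) = 4 + 271/64 = 527/64 ≈ 8.2344)
l*r = -31*527/64 = -16337/64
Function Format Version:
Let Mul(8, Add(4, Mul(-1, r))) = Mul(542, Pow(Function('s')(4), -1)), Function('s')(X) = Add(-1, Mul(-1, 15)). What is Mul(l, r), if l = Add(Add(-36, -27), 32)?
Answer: Rational(-16337, 64) ≈ -255.27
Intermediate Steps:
Function('s')(X) = -16 (Function('s')(X) = Add(-1, -15) = -16)
l = -31 (l = Add(-63, 32) = -31)
r = Rational(527, 64) (r = Add(4, Mul(Rational(-1, 8), Mul(542, Pow(-16, -1)))) = Add(4, Mul(Rational(-1, 8), Mul(542, Rational(-1, 16)))) = Add(4, Mul(Rational(-1, 8), Rational(-271, 8))) = Add(4, Rational(271, 64)) = Rational(527, 64) ≈ 8.2344)
Mul(l, r) = Mul(-31, Rational(527, 64)) = Rational(-16337, 64)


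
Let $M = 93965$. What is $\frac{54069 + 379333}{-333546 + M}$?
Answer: $- \frac{433402}{239581} \approx -1.809$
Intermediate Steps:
$\frac{54069 + 379333}{-333546 + M} = \frac{54069 + 379333}{-333546 + 93965} = \frac{433402}{-239581} = 433402 \left(- \frac{1}{239581}\right) = - \frac{433402}{239581}$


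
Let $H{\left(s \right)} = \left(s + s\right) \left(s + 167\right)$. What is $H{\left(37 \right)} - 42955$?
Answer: $-27859$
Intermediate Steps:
$H{\left(s \right)} = 2 s \left(167 + s\right)$
$H{\left(37 \right)} - 42955 = 2 \cdot 37 \left(167 + 37\right) - 42955 = 2 \cdot 37 \cdot 204 - 42955 = 15096 - 42955 = -27859$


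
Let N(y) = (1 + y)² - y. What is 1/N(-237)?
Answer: 1/55933 ≈ 1.7879e-5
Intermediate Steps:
1/N(-237) = 1/((1 - 237)² - 1*(-237)) = 1/((-236)² + 237) = 1/(55696 + 237) = 1/55933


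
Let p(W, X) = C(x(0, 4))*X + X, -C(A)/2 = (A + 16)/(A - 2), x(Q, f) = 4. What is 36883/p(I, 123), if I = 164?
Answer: -36883/2337 ≈ -15.782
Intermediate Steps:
C(A) = -2*(16 + A)/(-2 + A) (C(A) = -2*(A + 16)/(A - 2) = -2*(16 + A)/(-2 + A))
p(W, X) = -19*X (p(W, X) = (2*(-16 - 1*4)/(-2 + 4))*X + X = (2*(-16 - 4)/2)*X + X = (2*(½)*(-20))*X + X = -20*X + X = -19*X)
36883/p(I, 123) = 36883/((-19*123)) = 36883/(-2337) = 36883*(-1/2337) = -36883/2337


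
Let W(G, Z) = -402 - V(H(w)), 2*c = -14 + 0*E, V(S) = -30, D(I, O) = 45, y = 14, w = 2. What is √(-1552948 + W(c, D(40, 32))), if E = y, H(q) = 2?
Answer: 2*I*√388330 ≈ 1246.3*I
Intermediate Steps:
E = 14
c = -7 (c = (-14 + 0*14)/2 = (-14 + 0)/2 = (½)*(-14) = -7)
W(G, Z) = -372 (W(G, Z) = -402 - 1*(-30) = -402 + 30 = -372)
√(-1552948 + W(c, D(40, 32))) = √(-1552948 - 372) = √(-1553320) = 2*I*√388330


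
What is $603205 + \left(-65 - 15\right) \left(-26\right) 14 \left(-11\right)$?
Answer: $282885$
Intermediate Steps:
$603205 + \left(-65 - 15\right) \left(-26\right) 14 \left(-11\right) = 603205 + \left(-65 - 15\right) \left(-26\right) \left(-154\right) = 603205 + \left(-80\right) \left(-26\right) \left(-154\right) = 603205 + 2080 \left(-154\right) = 603205 - 320320 = 282885$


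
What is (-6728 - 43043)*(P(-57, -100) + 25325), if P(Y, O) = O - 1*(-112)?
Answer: -1261047827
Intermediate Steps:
P(Y, O) = 112 + O (P(Y, O) = O + 112 = 112 + O)
(-6728 - 43043)*(P(-57, -100) + 25325) = (-6728 - 43043)*((112 - 100) + 25325) = -49771*(12 + 25325) = -49771*25337 = -1261047827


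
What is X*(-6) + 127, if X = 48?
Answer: -161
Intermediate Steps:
X*(-6) + 127 = 48*(-6) + 127 = -288 + 127 = -161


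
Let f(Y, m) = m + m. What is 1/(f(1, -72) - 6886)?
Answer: -1/7030 ≈ -0.00014225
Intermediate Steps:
f(Y, m) = 2*m
1/(f(1, -72) - 6886) = 1/(2*(-72) - 6886) = 1/(-144 - 6886) = 1/(-7030) = -1/7030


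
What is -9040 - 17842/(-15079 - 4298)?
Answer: -175150238/19377 ≈ -9039.1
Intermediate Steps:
-9040 - 17842/(-15079 - 4298) = -9040 - 17842/(-19377) = -9040 - 17842*(-1)/19377 = -9040 - 1*(-17842/19377) = -9040 + 17842/19377 = -175150238/19377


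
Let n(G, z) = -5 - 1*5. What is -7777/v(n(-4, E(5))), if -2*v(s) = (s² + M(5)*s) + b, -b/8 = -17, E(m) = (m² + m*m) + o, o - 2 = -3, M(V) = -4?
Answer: 7777/138 ≈ 56.355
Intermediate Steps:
o = -1 (o = 2 - 3 = -1)
E(m) = -1 + 2*m² (E(m) = (m² + m*m) - 1 = (m² + m²) - 1 = 2*m² - 1 = -1 + 2*m²)
b = 136 (b = -8*(-17) = 136)
n(G, z) = -10 (n(G, z) = -5 - 5 = -10)
v(s) = -68 + 2*s - s²/2 (v(s) = -((s² - 4*s) + 136)/2 = -(136 + s² - 4*s)/2 = -68 + 2*s - s²/2)
-7777/v(n(-4, E(5))) = -7777/(-68 + 2*(-10) - ½*(-10)²) = -7777/(-68 - 20 - ½*100) = -7777/(-68 - 20 - 50) = -7777/(-138) = -7777*(-1/138) = 7777/138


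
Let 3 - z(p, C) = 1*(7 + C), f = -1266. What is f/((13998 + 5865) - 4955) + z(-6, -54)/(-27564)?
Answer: -2227589/25682757 ≈ -0.086735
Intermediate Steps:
z(p, C) = -4 - C (z(p, C) = 3 - (7 + C) = 3 + (-7 - C) = -4 - C)
f/((13998 + 5865) - 4955) + z(-6, -54)/(-27564) = -1266/((13998 + 5865) - 4955) + (-4 - 1*(-54))/(-27564) = -1266/(19863 - 4955) + (-4 + 54)*(-1/27564) = -1266/14908 + 50*(-1/27564) = -1266*1/14908 - 25/13782 = -633/7454 - 25/13782 = -2227589/25682757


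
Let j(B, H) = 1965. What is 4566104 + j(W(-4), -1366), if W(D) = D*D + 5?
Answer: 4568069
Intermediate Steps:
W(D) = 5 + D² (W(D) = D² + 5 = 5 + D²)
4566104 + j(W(-4), -1366) = 4566104 + 1965 = 4568069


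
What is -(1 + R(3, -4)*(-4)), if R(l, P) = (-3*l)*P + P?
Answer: 127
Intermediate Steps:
R(l, P) = P - 3*P*l (R(l, P) = -3*P*l + P = P - 3*P*l)
-(1 + R(3, -4)*(-4)) = -(1 - 4*(1 - 3*3)*(-4)) = -(1 - 4*(1 - 9)*(-4)) = -(1 - 4*(-8)*(-4)) = -(1 + 32*(-4)) = -(1 - 128) = -1*(-127) = 127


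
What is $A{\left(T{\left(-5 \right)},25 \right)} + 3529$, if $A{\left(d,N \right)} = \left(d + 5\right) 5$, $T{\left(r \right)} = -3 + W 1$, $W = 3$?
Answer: $3554$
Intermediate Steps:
$T{\left(r \right)} = 0$ ($T{\left(r \right)} = -3 + 3 \cdot 1 = -3 + 3 = 0$)
$A{\left(d,N \right)} = 25 + 5 d$ ($A{\left(d,N \right)} = \left(5 + d\right) 5 = 25 + 5 d$)
$A{\left(T{\left(-5 \right)},25 \right)} + 3529 = \left(25 + 5 \cdot 0\right) + 3529 = \left(25 + 0\right) + 3529 = 25 + 3529 = 3554$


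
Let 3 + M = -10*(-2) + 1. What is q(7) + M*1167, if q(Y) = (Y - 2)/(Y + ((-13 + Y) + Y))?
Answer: 168053/8 ≈ 21007.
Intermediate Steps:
M = 18 (M = -3 + (-10*(-2) + 1) = -3 + (20 + 1) = -3 + 21 = 18)
q(Y) = (-2 + Y)/(-13 + 3*Y) (q(Y) = (-2 + Y)/(Y + (-13 + 2*Y)) = (-2 + Y)/(-13 + 3*Y))
q(7) + M*1167 = (-2 + 7)/(-13 + 3*7) + 18*1167 = 5/(-13 + 21) + 21006 = 5/8 + 21006 = 168053/8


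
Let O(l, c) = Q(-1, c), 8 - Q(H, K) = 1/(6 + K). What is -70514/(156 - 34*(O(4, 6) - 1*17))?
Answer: -423084/2789 ≈ -151.70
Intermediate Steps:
Q(H, K) = 8 - 1/(6 + K)
O(l, c) = (47 + 8*c)/(6 + c)
-70514/(156 - 34*(O(4, 6) - 1*17)) = -70514/(156 - 34*((47 + 8*6)/(6 + 6) - 1*17)) = -70514/(156 - 34*((47 + 48)/12 - 17)) = -70514/(156 - 34*((1/12)*95 - 17)) = -70514/(156 - 34*(95/12 - 17)) = -70514/(156 - 34*(-109/12)) = -70514/(156 + 1853/6) = -70514/2789/6 = -70514*6/2789 = -423084/2789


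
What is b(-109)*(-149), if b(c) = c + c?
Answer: 32482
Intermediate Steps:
b(c) = 2*c
b(-109)*(-149) = (2*(-109))*(-149) = -218*(-149) = 32482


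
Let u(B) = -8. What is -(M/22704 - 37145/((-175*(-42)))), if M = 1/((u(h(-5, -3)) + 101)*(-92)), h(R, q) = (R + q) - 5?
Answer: 240520591061/47592578880 ≈ 5.0537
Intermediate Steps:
h(R, q) = -5 + R + q
M = -1/8556 (M = 1/((-8 + 101)*(-92)) = 1/(93*(-92)) = 1/(-8556) = -1/8556 ≈ -0.00011688)
-(M/22704 - 37145/((-175*(-42)))) = -(-1/8556/22704 - 37145/((-175*(-42)))) = -(-1/8556*1/22704 - 37145/7350) = -(-1/194255424 - 37145*1/7350) = -(-1/194255424 - 7429/1470) = -1*(-240520591061/47592578880) = 240520591061/47592578880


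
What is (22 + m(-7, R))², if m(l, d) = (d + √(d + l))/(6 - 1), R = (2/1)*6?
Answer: (122 + √5)²/25 ≈ 617.38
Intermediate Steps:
R = 12 (R = (2*1)*6 = 2*6 = 12)
m(l, d) = d/5 + √(d + l)/5 (m(l, d) = (d + √(d + l))/5 = (d + √(d + l))*(⅕) = d/5 + √(d + l)/5)
(22 + m(-7, R))² = (22 + ((⅕)*12 + √(12 - 7)/5))² = (22 + (12/5 + √5/5))² = (122/5 + √5/5)²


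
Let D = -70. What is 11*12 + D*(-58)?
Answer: 4192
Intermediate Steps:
11*12 + D*(-58) = 11*12 - 70*(-58) = 132 + 4060 = 4192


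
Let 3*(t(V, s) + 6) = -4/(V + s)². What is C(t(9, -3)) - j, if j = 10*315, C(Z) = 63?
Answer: -3087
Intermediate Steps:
t(V, s) = -6 - 4/(3*(V + s)²) (t(V, s) = -6 + (-4/(V + s)²)/3 = -6 - 4/(3*(V + s)²))
j = 3150
C(t(9, -3)) - j = 63 - 1*3150 = 63 - 3150 = -3087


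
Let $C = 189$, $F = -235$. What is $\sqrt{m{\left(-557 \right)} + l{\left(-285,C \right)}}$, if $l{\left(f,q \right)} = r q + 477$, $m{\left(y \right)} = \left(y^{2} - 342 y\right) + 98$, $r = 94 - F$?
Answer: $3 \sqrt{62611} \approx 750.67$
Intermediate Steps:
$r = 329$ ($r = 94 - -235 = 94 + 235 = 329$)
$m{\left(y \right)} = 98 + y^{2} - 342 y$
$l{\left(f,q \right)} = 477 + 329 q$ ($l{\left(f,q \right)} = 329 q + 477 = 477 + 329 q$)
$\sqrt{m{\left(-557 \right)} + l{\left(-285,C \right)}} = \sqrt{\left(98 + \left(-557\right)^{2} - -190494\right) + \left(477 + 329 \cdot 189\right)} = \sqrt{\left(98 + 310249 + 190494\right) + \left(477 + 62181\right)} = \sqrt{500841 + 62658} = \sqrt{563499} = 3 \sqrt{62611}$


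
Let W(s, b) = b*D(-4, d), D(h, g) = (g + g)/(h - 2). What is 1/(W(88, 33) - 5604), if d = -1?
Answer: -1/5593 ≈ -0.00017879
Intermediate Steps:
D(h, g) = 2*g/(-2 + h) (D(h, g) = (2*g)/(-2 + h) = 2*g/(-2 + h))
W(s, b) = b/3 (W(s, b) = b*(2*(-1)/(-2 - 4)) = b*(2*(-1)/(-6)) = b*(2*(-1)*(-1/6)) = b*(1/3) = b/3)
1/(W(88, 33) - 5604) = 1/((1/3)*33 - 5604) = 1/(11 - 5604) = 1/(-5593) = -1/5593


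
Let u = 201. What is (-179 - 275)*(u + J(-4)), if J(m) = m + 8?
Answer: -93070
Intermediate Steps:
J(m) = 8 + m
(-179 - 275)*(u + J(-4)) = (-179 - 275)*(201 + (8 - 4)) = -454*(201 + 4) = -454*205 = -93070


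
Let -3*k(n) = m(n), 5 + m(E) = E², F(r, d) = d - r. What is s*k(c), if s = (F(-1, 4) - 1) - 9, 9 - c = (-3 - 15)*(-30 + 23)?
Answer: 68420/3 ≈ 22807.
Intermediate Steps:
m(E) = -5 + E²
c = -117 (c = 9 - (-3 - 15)*(-30 + 23) = 9 - (-18)*(-7) = 9 - 1*126 = 9 - 126 = -117)
s = -5 (s = ((4 - 1*(-1)) - 1) - 9 = ((4 + 1) - 1) - 9 = (5 - 1) - 9 = 4 - 9 = -5)
k(n) = 5/3 - n²/3 (k(n) = -(-5 + n²)/3 = 5/3 - n²/3)
s*k(c) = -5*(5/3 - ⅓*(-117)²) = -5*(5/3 - ⅓*13689) = -5*(5/3 - 4563) = -5*(-13684/3) = 68420/3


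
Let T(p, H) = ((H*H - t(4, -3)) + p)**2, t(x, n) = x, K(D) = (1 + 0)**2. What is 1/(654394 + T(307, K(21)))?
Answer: 1/746810 ≈ 1.3390e-6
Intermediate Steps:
K(D) = 1 (K(D) = 1**2 = 1)
T(p, H) = (-4 + p + H**2)**2 (T(p, H) = ((H*H - 1*4) + p)**2 = ((H**2 - 4) + p)**2 = ((-4 + H**2) + p)**2 = (-4 + p + H**2)**2)
1/(654394 + T(307, K(21))) = 1/(654394 + (-4 + 307 + 1**2)**2) = 1/(654394 + (-4 + 307 + 1)**2) = 1/(654394 + 304**2) = 1/(654394 + 92416) = 1/746810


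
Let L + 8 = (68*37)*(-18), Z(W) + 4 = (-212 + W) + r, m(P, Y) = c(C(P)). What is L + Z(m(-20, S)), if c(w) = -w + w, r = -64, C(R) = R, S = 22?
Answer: -45576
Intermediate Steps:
c(w) = 0
m(P, Y) = 0
Z(W) = -280 + W (Z(W) = -4 + ((-212 + W) - 64) = -4 + (-276 + W) = -280 + W)
L = -45296 (L = -8 + (68*37)*(-18) = -8 + 2516*(-18) = -8 - 45288 = -45296)
L + Z(m(-20, S)) = -45296 + (-280 + 0) = -45296 - 280 = -45576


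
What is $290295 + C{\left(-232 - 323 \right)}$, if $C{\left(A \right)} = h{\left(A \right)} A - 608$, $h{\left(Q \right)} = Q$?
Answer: $597712$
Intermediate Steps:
$C{\left(A \right)} = -608 + A^{2}$ ($C{\left(A \right)} = A A - 608 = A^{2} - 608 = -608 + A^{2}$)
$290295 + C{\left(-232 - 323 \right)} = 290295 - \left(608 - \left(-232 - 323\right)^{2}\right) = 290295 - \left(608 - \left(-555\right)^{2}\right) = 290295 + \left(-608 + 308025\right) = 290295 + 307417 = 597712$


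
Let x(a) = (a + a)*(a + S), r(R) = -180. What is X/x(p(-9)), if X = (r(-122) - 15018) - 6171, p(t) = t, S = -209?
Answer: -7123/1308 ≈ -5.4457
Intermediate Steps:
x(a) = 2*a*(-209 + a) (x(a) = (a + a)*(a - 209) = (2*a)*(-209 + a) = 2*a*(-209 + a))
X = -21369 (X = (-180 - 15018) - 6171 = -15198 - 6171 = -21369)
X/x(p(-9)) = -21369*(-1/(18*(-209 - 9))) = -21369/(2*(-9)*(-218)) = -21369/3924 = -21369*1/3924 = -7123/1308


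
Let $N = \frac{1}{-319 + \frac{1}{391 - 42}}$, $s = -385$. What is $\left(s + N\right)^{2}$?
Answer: $\frac{1837185248035201}{12394368900} \approx 1.4823 \cdot 10^{5}$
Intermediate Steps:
$N = - \frac{349}{111330}$ ($N = \frac{1}{-319 + \frac{1}{349}} = \frac{1}{- \frac{111330}{349}} = - \frac{349}{111330} \approx -0.0031348$)
$\left(s + N\right)^{2} = \left(-385 - \frac{349}{111330}\right)^{2} = \left(- \frac{42862399}{111330}\right)^{2} = \frac{1837185248035201}{12394368900}$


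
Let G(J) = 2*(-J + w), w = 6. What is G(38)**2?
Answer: 4096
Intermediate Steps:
G(J) = 12 - 2*J (G(J) = 2*(-J + 6) = 2*(6 - J) = 12 - 2*J)
G(38)**2 = (12 - 2*38)**2 = (12 - 76)**2 = (-64)**2 = 4096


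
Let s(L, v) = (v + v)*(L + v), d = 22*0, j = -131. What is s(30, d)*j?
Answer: 0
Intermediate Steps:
d = 0
s(L, v) = 2*v*(L + v) (s(L, v) = (2*v)*(L + v) = 2*v*(L + v))
s(30, d)*j = (2*0*(30 + 0))*(-131) = (2*0*30)*(-131) = 0*(-131) = 0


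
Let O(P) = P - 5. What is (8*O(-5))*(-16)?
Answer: 1280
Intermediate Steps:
O(P) = -5 + P
(8*O(-5))*(-16) = (8*(-5 - 5))*(-16) = (8*(-10))*(-16) = -80*(-16) = 1280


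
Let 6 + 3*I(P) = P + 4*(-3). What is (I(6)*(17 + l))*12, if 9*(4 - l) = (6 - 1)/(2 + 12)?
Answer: -21128/21 ≈ -1006.1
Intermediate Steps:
l = 499/126 (l = 4 - (6 - 1)/(9*(2 + 12)) = 4 - 5/(9*14) = 4 - 1/9*5/14 = 4 - 5/126 = 499/126 ≈ 3.9603)
I(P) = -6 + P/3 (I(P) = -2 + (P + 4*(-3))/3 = -2 + (P - 12)/3 = -2 + (-12 + P)/3 = -2 + (-4 + P/3) = -6 + P/3)
(I(6)*(17 + l))*12 = ((-6 + (1/3)*6)*(17 + 499/126))*12 = ((-6 + 2)*(2641/126))*12 = -4*2641/126*12 = -5282/63*12 = -21128/21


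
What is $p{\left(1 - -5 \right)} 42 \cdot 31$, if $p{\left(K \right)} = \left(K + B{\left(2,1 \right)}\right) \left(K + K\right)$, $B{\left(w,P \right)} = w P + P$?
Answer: $140616$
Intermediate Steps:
$B{\left(w,P \right)} = P + P w$ ($B{\left(w,P \right)} = P w + P = P + P w$)
$p{\left(K \right)} = 2 K \left(3 + K\right)$ ($p{\left(K \right)} = \left(K + 1 \left(1 + 2\right)\right) \left(K + K\right) = \left(K + 1 \cdot 3\right) 2 K = \left(K + 3\right) 2 K = \left(3 + K\right) 2 K = 2 K \left(3 + K\right)$)
$p{\left(1 - -5 \right)} 42 \cdot 31 = 2 \left(1 - -5\right) \left(3 + \left(1 - -5\right)\right) 42 \cdot 31 = 2 \left(1 + 5\right) \left(3 + \left(1 + 5\right)\right) 42 \cdot 31 = 2 \cdot 6 \left(3 + 6\right) 42 \cdot 31 = 2 \cdot 6 \cdot 9 \cdot 42 \cdot 31 = 108 \cdot 42 \cdot 31 = 4536 \cdot 31 = 140616$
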